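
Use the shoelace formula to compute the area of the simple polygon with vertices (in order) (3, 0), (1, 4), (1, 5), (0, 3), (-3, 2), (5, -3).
Area = 33/2

Shoelace formula: Area = (1/2) |Σ_i (x_i · y_{i+1} − x_{i+1} · y_i)| (indices mod n). Compute each cross term:
  (3)(4) − (1)(0) = 12
  (1)(5) − (1)(4) = 1
  (1)(3) − (0)(5) = 3
  (0)(2) − (-3)(3) = 9
  (-3)(-3) − (5)(2) = -1
  (5)(0) − (3)(-3) = 9
Sum = 33, so (signed) Area = 33/2 = 33/2, |Area| = 33/2.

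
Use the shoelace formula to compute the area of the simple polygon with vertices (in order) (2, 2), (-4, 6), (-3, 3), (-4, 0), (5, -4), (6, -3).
Area = 81/2

Shoelace formula: Area = (1/2) |Σ_i (x_i · y_{i+1} − x_{i+1} · y_i)| (indices mod n). Compute each cross term:
  (2)(6) − (-4)(2) = 20
  (-4)(3) − (-3)(6) = 6
  (-3)(0) − (-4)(3) = 12
  (-4)(-4) − (5)(0) = 16
  (5)(-3) − (6)(-4) = 9
  (6)(2) − (2)(-3) = 18
Sum = 81, so (signed) Area = 81/2 = 81/2, |Area| = 81/2.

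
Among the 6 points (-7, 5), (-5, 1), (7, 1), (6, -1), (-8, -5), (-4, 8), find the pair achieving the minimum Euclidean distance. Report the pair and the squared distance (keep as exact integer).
Pair = ((7, 1), (6, -1)); squared distance = 5

Compute all C(6, 2) = 15 pairwise squared distances (x_i − x_j)² + (y_i − y_j)². The minimum is 5, attained by the pair ((7, 1), (6, -1)).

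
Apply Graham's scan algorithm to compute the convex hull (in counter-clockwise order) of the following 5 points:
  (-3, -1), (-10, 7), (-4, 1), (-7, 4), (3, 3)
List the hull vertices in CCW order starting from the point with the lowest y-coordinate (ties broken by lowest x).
Hull (CCW) = [(-3, -1), (3, 3), (-10, 7)]

Graham scan procedure:
  1. Find the pivot p₀ = point with lowest y (tie → lowest x): (-3, -1).
  2. Sort the remaining points by polar angle around p₀.
  3. Walk through sorted points, maintaining a stack; pop the top while the last three entries make a non-left turn (cross product ≤ 0).
  4. Final stack is the convex hull in CCW order: (-3, -1), (3, 3), (-10, 7).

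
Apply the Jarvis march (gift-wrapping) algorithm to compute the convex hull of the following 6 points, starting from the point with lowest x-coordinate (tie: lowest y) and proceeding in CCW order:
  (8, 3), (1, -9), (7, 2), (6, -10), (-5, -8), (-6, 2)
Hull (CCW) = [(-6, 2), (-5, -8), (6, -10), (8, 3)]

Jarvis march: at each step, from the current hull vertex p, select the next vertex q as the point such that every other point lies strictly to the left of (or on) the directed line p → q. (Equivalently: for every other point r, the cross product (q − p) × (r − p) ≥ 0.)
Starting point (lowest x, tie lowest y): (-6, 2). Wrap until returning to start. Resulting hull: (-6, 2), (-5, -8), (6, -10), (8, 3).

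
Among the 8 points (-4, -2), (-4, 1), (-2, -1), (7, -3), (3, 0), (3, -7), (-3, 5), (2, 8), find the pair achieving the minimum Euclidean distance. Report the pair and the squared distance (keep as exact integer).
Pair = ((-4, -2), (-2, -1)); squared distance = 5

Compute all C(8, 2) = 28 pairwise squared distances (x_i − x_j)² + (y_i − y_j)². The minimum is 5, attained by the pair ((-4, -2), (-2, -1)).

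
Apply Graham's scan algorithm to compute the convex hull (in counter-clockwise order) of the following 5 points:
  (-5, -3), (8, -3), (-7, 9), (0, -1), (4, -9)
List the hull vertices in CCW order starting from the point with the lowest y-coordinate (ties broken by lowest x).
Hull (CCW) = [(4, -9), (8, -3), (-7, 9), (-5, -3)]

Graham scan procedure:
  1. Find the pivot p₀ = point with lowest y (tie → lowest x): (4, -9).
  2. Sort the remaining points by polar angle around p₀.
  3. Walk through sorted points, maintaining a stack; pop the top while the last three entries make a non-left turn (cross product ≤ 0).
  4. Final stack is the convex hull in CCW order: (4, -9), (8, -3), (-7, 9), (-5, -3).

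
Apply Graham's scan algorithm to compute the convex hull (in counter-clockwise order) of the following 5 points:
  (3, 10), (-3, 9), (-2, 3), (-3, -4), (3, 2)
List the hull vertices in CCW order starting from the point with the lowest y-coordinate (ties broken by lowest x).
Hull (CCW) = [(-3, -4), (3, 2), (3, 10), (-3, 9)]

Graham scan procedure:
  1. Find the pivot p₀ = point with lowest y (tie → lowest x): (-3, -4).
  2. Sort the remaining points by polar angle around p₀.
  3. Walk through sorted points, maintaining a stack; pop the top while the last three entries make a non-left turn (cross product ≤ 0).
  4. Final stack is the convex hull in CCW order: (-3, -4), (3, 2), (3, 10), (-3, 9).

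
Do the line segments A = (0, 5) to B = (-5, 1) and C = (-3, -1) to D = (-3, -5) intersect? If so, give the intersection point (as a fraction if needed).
No (intersection of containing lines falls outside at least one segment)

Parametrize and solve: t = 3/5, s = -9/10. At least one of these is outside [0, 1], so the segments do not intersect.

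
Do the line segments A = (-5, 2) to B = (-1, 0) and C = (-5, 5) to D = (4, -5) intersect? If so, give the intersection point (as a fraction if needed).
No (intersection of containing lines falls outside at least one segment)

Parametrize and solve: t = 27/22, s = 6/11. At least one of these is outside [0, 1], so the segments do not intersect.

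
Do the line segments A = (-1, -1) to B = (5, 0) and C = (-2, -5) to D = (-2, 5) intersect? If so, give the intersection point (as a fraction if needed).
No (intersection of containing lines falls outside at least one segment)

Parametrize and solve: t = -1/6, s = 23/60. At least one of these is outside [0, 1], so the segments do not intersect.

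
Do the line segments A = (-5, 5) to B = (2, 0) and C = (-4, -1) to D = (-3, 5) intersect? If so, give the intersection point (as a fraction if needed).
Yes; intersection at (-151/47, 175/47) (t = 12/47 on AB, s = 37/47 on CD)

Parametrize AB as A + t(B − A) = (-5 + 7 t, 5 + -5 t) and CD as C + s(D − C) = (-4 + 1 s, -1 + 6 s). Solve the linear system for (t, s). Determinant = -47 ≠ 0, so a unique intersection of the containing lines exists. Solution: t = 12/47, s = 37/47 — both in [0, 1], so the segments cross. Intersection point: (-151/47, 175/47).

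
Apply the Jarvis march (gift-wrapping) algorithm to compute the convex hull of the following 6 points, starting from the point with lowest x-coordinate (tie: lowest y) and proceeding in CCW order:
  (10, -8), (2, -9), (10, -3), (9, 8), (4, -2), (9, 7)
Hull (CCW) = [(2, -9), (10, -8), (10, -3), (9, 8), (4, -2)]

Jarvis march: at each step, from the current hull vertex p, select the next vertex q as the point such that every other point lies strictly to the left of (or on) the directed line p → q. (Equivalently: for every other point r, the cross product (q − p) × (r − p) ≥ 0.)
Starting point (lowest x, tie lowest y): (2, -9). Wrap until returning to start. Resulting hull: (2, -9), (10, -8), (10, -3), (9, 8), (4, -2).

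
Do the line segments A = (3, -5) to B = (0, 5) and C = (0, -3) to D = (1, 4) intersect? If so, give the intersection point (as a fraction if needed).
Yes; intersection at (24/31, 75/31) (t = 23/31 on AB, s = 24/31 on CD)

Parametrize AB as A + t(B − A) = (3 + -3 t, -5 + 10 t) and CD as C + s(D − C) = (0 + 1 s, -3 + 7 s). Solve the linear system for (t, s). Determinant = 31 ≠ 0, so a unique intersection of the containing lines exists. Solution: t = 23/31, s = 24/31 — both in [0, 1], so the segments cross. Intersection point: (24/31, 75/31).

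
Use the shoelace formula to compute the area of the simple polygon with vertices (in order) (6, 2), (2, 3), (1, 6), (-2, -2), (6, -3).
Area = 81/2

Shoelace formula: Area = (1/2) |Σ_i (x_i · y_{i+1} − x_{i+1} · y_i)| (indices mod n). Compute each cross term:
  (6)(3) − (2)(2) = 14
  (2)(6) − (1)(3) = 9
  (1)(-2) − (-2)(6) = 10
  (-2)(-3) − (6)(-2) = 18
  (6)(2) − (6)(-3) = 30
Sum = 81, so (signed) Area = 81/2 = 81/2, |Area| = 81/2.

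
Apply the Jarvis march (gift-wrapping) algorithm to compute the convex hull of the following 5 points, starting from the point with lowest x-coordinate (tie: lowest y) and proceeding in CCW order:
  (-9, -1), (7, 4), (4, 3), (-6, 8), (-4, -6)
Hull (CCW) = [(-9, -1), (-4, -6), (7, 4), (-6, 8)]

Jarvis march: at each step, from the current hull vertex p, select the next vertex q as the point such that every other point lies strictly to the left of (or on) the directed line p → q. (Equivalently: for every other point r, the cross product (q − p) × (r − p) ≥ 0.)
Starting point (lowest x, tie lowest y): (-9, -1). Wrap until returning to start. Resulting hull: (-9, -1), (-4, -6), (7, 4), (-6, 8).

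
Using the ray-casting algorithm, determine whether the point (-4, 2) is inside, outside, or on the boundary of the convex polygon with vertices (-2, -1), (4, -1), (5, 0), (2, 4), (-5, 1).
The point (-4, 2) lies strictly outside the polygon

Cast a horizontal ray to the right from the query point and count how many polygon edges it crosses (each edge strictly once or zero times, handled with the usual half-open convention). 
Parity of crossings → even ⇒ outside.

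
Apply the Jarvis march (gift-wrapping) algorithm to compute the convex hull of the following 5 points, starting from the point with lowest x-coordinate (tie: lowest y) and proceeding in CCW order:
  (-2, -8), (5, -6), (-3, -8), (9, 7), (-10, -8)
Hull (CCW) = [(-10, -8), (-2, -8), (5, -6), (9, 7)]

Jarvis march: at each step, from the current hull vertex p, select the next vertex q as the point such that every other point lies strictly to the left of (or on) the directed line p → q. (Equivalently: for every other point r, the cross product (q − p) × (r − p) ≥ 0.)
Starting point (lowest x, tie lowest y): (-10, -8). Wrap until returning to start. Resulting hull: (-10, -8), (-2, -8), (5, -6), (9, 7).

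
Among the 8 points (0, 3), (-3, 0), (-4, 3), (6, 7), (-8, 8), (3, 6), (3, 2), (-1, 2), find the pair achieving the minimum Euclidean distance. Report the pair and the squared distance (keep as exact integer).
Pair = ((0, 3), (-1, 2)); squared distance = 2

Compute all C(8, 2) = 28 pairwise squared distances (x_i − x_j)² + (y_i − y_j)². The minimum is 2, attained by the pair ((0, 3), (-1, 2)).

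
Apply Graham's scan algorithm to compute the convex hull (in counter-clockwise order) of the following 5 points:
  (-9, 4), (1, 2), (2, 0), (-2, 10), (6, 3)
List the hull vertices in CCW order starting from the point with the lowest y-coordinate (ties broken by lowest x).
Hull (CCW) = [(2, 0), (6, 3), (-2, 10), (-9, 4)]

Graham scan procedure:
  1. Find the pivot p₀ = point with lowest y (tie → lowest x): (2, 0).
  2. Sort the remaining points by polar angle around p₀.
  3. Walk through sorted points, maintaining a stack; pop the top while the last three entries make a non-left turn (cross product ≤ 0).
  4. Final stack is the convex hull in CCW order: (2, 0), (6, 3), (-2, 10), (-9, 4).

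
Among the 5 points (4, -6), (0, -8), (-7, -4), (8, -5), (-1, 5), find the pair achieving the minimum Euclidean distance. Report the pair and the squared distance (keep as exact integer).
Pair = ((4, -6), (8, -5)); squared distance = 17

Compute all C(5, 2) = 10 pairwise squared distances (x_i − x_j)² + (y_i − y_j)². The minimum is 17, attained by the pair ((4, -6), (8, -5)).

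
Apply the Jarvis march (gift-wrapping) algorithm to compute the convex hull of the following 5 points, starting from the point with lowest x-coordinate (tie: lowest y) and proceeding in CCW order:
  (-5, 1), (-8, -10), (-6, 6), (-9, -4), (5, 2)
Hull (CCW) = [(-9, -4), (-8, -10), (5, 2), (-6, 6)]

Jarvis march: at each step, from the current hull vertex p, select the next vertex q as the point such that every other point lies strictly to the left of (or on) the directed line p → q. (Equivalently: for every other point r, the cross product (q − p) × (r − p) ≥ 0.)
Starting point (lowest x, tie lowest y): (-9, -4). Wrap until returning to start. Resulting hull: (-9, -4), (-8, -10), (5, 2), (-6, 6).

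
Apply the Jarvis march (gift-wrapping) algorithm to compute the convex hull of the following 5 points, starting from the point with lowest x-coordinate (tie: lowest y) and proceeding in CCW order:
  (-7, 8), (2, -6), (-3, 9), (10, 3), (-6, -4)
Hull (CCW) = [(-7, 8), (-6, -4), (2, -6), (10, 3), (-3, 9)]

Jarvis march: at each step, from the current hull vertex p, select the next vertex q as the point such that every other point lies strictly to the left of (or on) the directed line p → q. (Equivalently: for every other point r, the cross product (q − p) × (r − p) ≥ 0.)
Starting point (lowest x, tie lowest y): (-7, 8). Wrap until returning to start. Resulting hull: (-7, 8), (-6, -4), (2, -6), (10, 3), (-3, 9).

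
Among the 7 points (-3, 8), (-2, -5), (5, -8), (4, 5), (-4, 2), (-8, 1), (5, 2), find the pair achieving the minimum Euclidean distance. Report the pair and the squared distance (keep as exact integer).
Pair = ((4, 5), (5, 2)); squared distance = 10

Compute all C(7, 2) = 21 pairwise squared distances (x_i − x_j)² + (y_i − y_j)². The minimum is 10, attained by the pair ((4, 5), (5, 2)).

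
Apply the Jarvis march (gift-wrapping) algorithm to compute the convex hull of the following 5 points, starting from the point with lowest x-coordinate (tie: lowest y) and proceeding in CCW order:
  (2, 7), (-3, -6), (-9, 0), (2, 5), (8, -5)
Hull (CCW) = [(-9, 0), (-3, -6), (8, -5), (2, 7)]

Jarvis march: at each step, from the current hull vertex p, select the next vertex q as the point such that every other point lies strictly to the left of (or on) the directed line p → q. (Equivalently: for every other point r, the cross product (q − p) × (r − p) ≥ 0.)
Starting point (lowest x, tie lowest y): (-9, 0). Wrap until returning to start. Resulting hull: (-9, 0), (-3, -6), (8, -5), (2, 7).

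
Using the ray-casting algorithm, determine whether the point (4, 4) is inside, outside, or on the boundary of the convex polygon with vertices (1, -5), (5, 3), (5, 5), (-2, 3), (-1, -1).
The point (4, 4) lies strictly inside the polygon

Cast a horizontal ray to the right from the query point and count how many polygon edges it crosses (each edge strictly once or zero times, handled with the usual half-open convention). 
Parity of crossings → odd ⇒ inside.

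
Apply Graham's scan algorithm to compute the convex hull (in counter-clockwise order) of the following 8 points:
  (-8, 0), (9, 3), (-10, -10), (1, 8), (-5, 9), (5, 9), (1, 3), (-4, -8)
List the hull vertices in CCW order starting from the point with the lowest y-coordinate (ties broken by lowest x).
Hull (CCW) = [(-10, -10), (-4, -8), (9, 3), (5, 9), (-5, 9), (-8, 0)]

Graham scan procedure:
  1. Find the pivot p₀ = point with lowest y (tie → lowest x): (-10, -10).
  2. Sort the remaining points by polar angle around p₀.
  3. Walk through sorted points, maintaining a stack; pop the top while the last three entries make a non-left turn (cross product ≤ 0).
  4. Final stack is the convex hull in CCW order: (-10, -10), (-4, -8), (9, 3), (5, 9), (-5, 9), (-8, 0).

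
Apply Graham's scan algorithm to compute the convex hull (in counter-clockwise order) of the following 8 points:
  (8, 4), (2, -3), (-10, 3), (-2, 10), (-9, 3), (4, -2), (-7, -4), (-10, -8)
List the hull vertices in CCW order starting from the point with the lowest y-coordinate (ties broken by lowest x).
Hull (CCW) = [(-10, -8), (2, -3), (4, -2), (8, 4), (-2, 10), (-10, 3)]

Graham scan procedure:
  1. Find the pivot p₀ = point with lowest y (tie → lowest x): (-10, -8).
  2. Sort the remaining points by polar angle around p₀.
  3. Walk through sorted points, maintaining a stack; pop the top while the last three entries make a non-left turn (cross product ≤ 0).
  4. Final stack is the convex hull in CCW order: (-10, -8), (2, -3), (4, -2), (8, 4), (-2, 10), (-10, 3).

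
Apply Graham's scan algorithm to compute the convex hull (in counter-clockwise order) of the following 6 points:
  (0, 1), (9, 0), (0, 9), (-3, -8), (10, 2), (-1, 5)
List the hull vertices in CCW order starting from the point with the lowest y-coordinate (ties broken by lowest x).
Hull (CCW) = [(-3, -8), (9, 0), (10, 2), (0, 9), (-1, 5)]

Graham scan procedure:
  1. Find the pivot p₀ = point with lowest y (tie → lowest x): (-3, -8).
  2. Sort the remaining points by polar angle around p₀.
  3. Walk through sorted points, maintaining a stack; pop the top while the last three entries make a non-left turn (cross product ≤ 0).
  4. Final stack is the convex hull in CCW order: (-3, -8), (9, 0), (10, 2), (0, 9), (-1, 5).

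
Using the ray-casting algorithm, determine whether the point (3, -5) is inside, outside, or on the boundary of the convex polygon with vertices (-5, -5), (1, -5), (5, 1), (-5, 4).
The point (3, -5) lies strictly outside the polygon

Cast a horizontal ray to the right from the query point and count how many polygon edges it crosses (each edge strictly once or zero times, handled with the usual half-open convention). 
Parity of crossings → even ⇒ outside.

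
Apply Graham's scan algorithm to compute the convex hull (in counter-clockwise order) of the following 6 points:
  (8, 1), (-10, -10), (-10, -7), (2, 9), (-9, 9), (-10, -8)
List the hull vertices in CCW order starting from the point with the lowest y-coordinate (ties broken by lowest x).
Hull (CCW) = [(-10, -10), (8, 1), (2, 9), (-9, 9), (-10, -7)]

Graham scan procedure:
  1. Find the pivot p₀ = point with lowest y (tie → lowest x): (-10, -10).
  2. Sort the remaining points by polar angle around p₀.
  3. Walk through sorted points, maintaining a stack; pop the top while the last three entries make a non-left turn (cross product ≤ 0).
  4. Final stack is the convex hull in CCW order: (-10, -10), (8, 1), (2, 9), (-9, 9), (-10, -7).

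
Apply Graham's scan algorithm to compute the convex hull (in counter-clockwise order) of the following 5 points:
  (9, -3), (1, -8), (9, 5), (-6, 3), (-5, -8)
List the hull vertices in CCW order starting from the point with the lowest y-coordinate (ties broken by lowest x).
Hull (CCW) = [(-5, -8), (1, -8), (9, -3), (9, 5), (-6, 3)]

Graham scan procedure:
  1. Find the pivot p₀ = point with lowest y (tie → lowest x): (-5, -8).
  2. Sort the remaining points by polar angle around p₀.
  3. Walk through sorted points, maintaining a stack; pop the top while the last three entries make a non-left turn (cross product ≤ 0).
  4. Final stack is the convex hull in CCW order: (-5, -8), (1, -8), (9, -3), (9, 5), (-6, 3).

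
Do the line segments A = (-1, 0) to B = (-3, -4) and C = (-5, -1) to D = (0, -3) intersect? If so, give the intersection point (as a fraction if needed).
Yes; intersection at (-25/12, -13/6) (t = 13/24 on AB, s = 7/12 on CD)

Parametrize AB as A + t(B − A) = (-1 + -2 t, 0 + -4 t) and CD as C + s(D − C) = (-5 + 5 s, -1 + -2 s). Solve the linear system for (t, s). Determinant = -24 ≠ 0, so a unique intersection of the containing lines exists. Solution: t = 13/24, s = 7/12 — both in [0, 1], so the segments cross. Intersection point: (-25/12, -13/6).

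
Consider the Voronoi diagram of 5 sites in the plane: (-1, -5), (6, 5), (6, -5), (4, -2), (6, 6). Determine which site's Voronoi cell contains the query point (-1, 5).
Nearest site = (6, 5)

The Voronoi cell of site s contains exactly those query points closer to s than to any other site. Compute squared distances from q = (-1, 5) to each site:
  (6 − -1)² + (5 − 5)² = 49
  (6 − -1)² + (6 − 5)² = 50
  (4 − -1)² + (-2 − 5)² = 74
  (-1 − -1)² + (-5 − 5)² = 100
  (6 − -1)² + (-5 − 5)² = 149
Minimum is attained by (6, 5), so q lies in its Voronoi cell.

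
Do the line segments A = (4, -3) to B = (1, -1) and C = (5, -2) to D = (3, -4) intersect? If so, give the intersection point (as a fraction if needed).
Yes; intersection at (4, -3) (t = 0 on AB, s = 1/2 on CD)

Parametrize AB as A + t(B − A) = (4 + -3 t, -3 + 2 t) and CD as C + s(D − C) = (5 + -2 s, -2 + -2 s). Solve the linear system for (t, s). Determinant = -10 ≠ 0, so a unique intersection of the containing lines exists. Solution: t = 0, s = 1/2 — both in [0, 1], so the segments cross. Intersection point: (4, -3).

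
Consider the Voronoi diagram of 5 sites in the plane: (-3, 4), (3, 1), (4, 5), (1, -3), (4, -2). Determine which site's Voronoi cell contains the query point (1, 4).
Nearest site = (4, 5)

The Voronoi cell of site s contains exactly those query points closer to s than to any other site. Compute squared distances from q = (1, 4) to each site:
  (4 − 1)² + (5 − 4)² = 10
  (3 − 1)² + (1 − 4)² = 13
  (-3 − 1)² + (4 − 4)² = 16
  (4 − 1)² + (-2 − 4)² = 45
  (1 − 1)² + (-3 − 4)² = 49
Minimum is attained by (4, 5), so q lies in its Voronoi cell.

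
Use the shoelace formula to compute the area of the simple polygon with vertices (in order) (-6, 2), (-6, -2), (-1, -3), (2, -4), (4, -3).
Area = 25

Shoelace formula: Area = (1/2) |Σ_i (x_i · y_{i+1} − x_{i+1} · y_i)| (indices mod n). Compute each cross term:
  (-6)(-2) − (-6)(2) = 24
  (-6)(-3) − (-1)(-2) = 16
  (-1)(-4) − (2)(-3) = 10
  (2)(-3) − (4)(-4) = 10
  (4)(2) − (-6)(-3) = -10
Sum = 50, so (signed) Area = 50/2 = 25, |Area| = 25.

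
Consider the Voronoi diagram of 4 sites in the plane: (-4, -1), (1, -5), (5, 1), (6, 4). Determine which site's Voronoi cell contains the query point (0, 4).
Nearest site = (5, 1)

The Voronoi cell of site s contains exactly those query points closer to s than to any other site. Compute squared distances from q = (0, 4) to each site:
  (5 − 0)² + (1 − 4)² = 34
  (6 − 0)² + (4 − 4)² = 36
  (-4 − 0)² + (-1 − 4)² = 41
  (1 − 0)² + (-5 − 4)² = 82
Minimum is attained by (5, 1), so q lies in its Voronoi cell.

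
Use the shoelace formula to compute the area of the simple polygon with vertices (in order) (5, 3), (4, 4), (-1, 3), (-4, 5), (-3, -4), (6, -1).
Area = 56

Shoelace formula: Area = (1/2) |Σ_i (x_i · y_{i+1} − x_{i+1} · y_i)| (indices mod n). Compute each cross term:
  (5)(4) − (4)(3) = 8
  (4)(3) − (-1)(4) = 16
  (-1)(5) − (-4)(3) = 7
  (-4)(-4) − (-3)(5) = 31
  (-3)(-1) − (6)(-4) = 27
  (6)(3) − (5)(-1) = 23
Sum = 112, so (signed) Area = 112/2 = 56, |Area| = 56.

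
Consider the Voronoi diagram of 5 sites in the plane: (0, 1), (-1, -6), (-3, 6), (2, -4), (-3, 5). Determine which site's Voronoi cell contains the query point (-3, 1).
Nearest site = (0, 1)

The Voronoi cell of site s contains exactly those query points closer to s than to any other site. Compute squared distances from q = (-3, 1) to each site:
  (0 − -3)² + (1 − 1)² = 9
  (-3 − -3)² + (5 − 1)² = 16
  (-3 − -3)² + (6 − 1)² = 25
  (2 − -3)² + (-4 − 1)² = 50
  (-1 − -3)² + (-6 − 1)² = 53
Minimum is attained by (0, 1), so q lies in its Voronoi cell.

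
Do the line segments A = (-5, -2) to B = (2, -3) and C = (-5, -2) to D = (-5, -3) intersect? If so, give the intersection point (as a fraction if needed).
Yes; intersection at (-5, -2) (t = 0 on AB, s = 0 on CD)

Parametrize AB as A + t(B − A) = (-5 + 7 t, -2 + -1 t) and CD as C + s(D − C) = (-5 + 0 s, -2 + -1 s). Solve the linear system for (t, s). Determinant = 7 ≠ 0, so a unique intersection of the containing lines exists. Solution: t = 0, s = 0 — both in [0, 1], so the segments cross. Intersection point: (-5, -2).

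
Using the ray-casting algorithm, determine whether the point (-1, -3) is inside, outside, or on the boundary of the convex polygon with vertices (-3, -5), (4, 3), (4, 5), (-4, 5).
The point (-1, -3) lies strictly outside the polygon

Cast a horizontal ray to the right from the query point and count how many polygon edges it crosses (each edge strictly once or zero times, handled with the usual half-open convention). 
Parity of crossings → even ⇒ outside.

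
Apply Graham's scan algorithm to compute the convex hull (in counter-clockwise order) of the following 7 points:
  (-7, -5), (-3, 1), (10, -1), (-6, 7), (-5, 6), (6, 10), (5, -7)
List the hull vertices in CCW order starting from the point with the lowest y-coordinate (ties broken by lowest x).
Hull (CCW) = [(5, -7), (10, -1), (6, 10), (-6, 7), (-7, -5)]

Graham scan procedure:
  1. Find the pivot p₀ = point with lowest y (tie → lowest x): (5, -7).
  2. Sort the remaining points by polar angle around p₀.
  3. Walk through sorted points, maintaining a stack; pop the top while the last three entries make a non-left turn (cross product ≤ 0).
  4. Final stack is the convex hull in CCW order: (5, -7), (10, -1), (6, 10), (-6, 7), (-7, -5).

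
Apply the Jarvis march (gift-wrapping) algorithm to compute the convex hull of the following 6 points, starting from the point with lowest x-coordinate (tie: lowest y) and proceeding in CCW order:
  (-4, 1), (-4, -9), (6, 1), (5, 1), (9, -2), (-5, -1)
Hull (CCW) = [(-5, -1), (-4, -9), (9, -2), (6, 1), (-4, 1)]

Jarvis march: at each step, from the current hull vertex p, select the next vertex q as the point such that every other point lies strictly to the left of (or on) the directed line p → q. (Equivalently: for every other point r, the cross product (q − p) × (r − p) ≥ 0.)
Starting point (lowest x, tie lowest y): (-5, -1). Wrap until returning to start. Resulting hull: (-5, -1), (-4, -9), (9, -2), (6, 1), (-4, 1).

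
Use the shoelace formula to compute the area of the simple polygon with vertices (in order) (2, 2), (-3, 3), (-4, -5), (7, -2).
Area = 50

Shoelace formula: Area = (1/2) |Σ_i (x_i · y_{i+1} − x_{i+1} · y_i)| (indices mod n). Compute each cross term:
  (2)(3) − (-3)(2) = 12
  (-3)(-5) − (-4)(3) = 27
  (-4)(-2) − (7)(-5) = 43
  (7)(2) − (2)(-2) = 18
Sum = 100, so (signed) Area = 100/2 = 50, |Area| = 50.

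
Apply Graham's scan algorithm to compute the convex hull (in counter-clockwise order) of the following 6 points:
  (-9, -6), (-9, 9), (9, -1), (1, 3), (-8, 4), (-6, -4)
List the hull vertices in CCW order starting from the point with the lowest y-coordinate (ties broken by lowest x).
Hull (CCW) = [(-9, -6), (9, -1), (-9, 9)]

Graham scan procedure:
  1. Find the pivot p₀ = point with lowest y (tie → lowest x): (-9, -6).
  2. Sort the remaining points by polar angle around p₀.
  3. Walk through sorted points, maintaining a stack; pop the top while the last three entries make a non-left turn (cross product ≤ 0).
  4. Final stack is the convex hull in CCW order: (-9, -6), (9, -1), (-9, 9).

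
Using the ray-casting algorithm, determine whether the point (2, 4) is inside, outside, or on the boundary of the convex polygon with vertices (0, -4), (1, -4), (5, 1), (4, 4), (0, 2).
The point (2, 4) lies strictly outside the polygon

Cast a horizontal ray to the right from the query point and count how many polygon edges it crosses (each edge strictly once or zero times, handled with the usual half-open convention). 
Parity of crossings → even ⇒ outside.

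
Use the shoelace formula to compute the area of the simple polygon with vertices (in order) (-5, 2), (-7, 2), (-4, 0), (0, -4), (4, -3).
Area = 37/2

Shoelace formula: Area = (1/2) |Σ_i (x_i · y_{i+1} − x_{i+1} · y_i)| (indices mod n). Compute each cross term:
  (-5)(2) − (-7)(2) = 4
  (-7)(0) − (-4)(2) = 8
  (-4)(-4) − (0)(0) = 16
  (0)(-3) − (4)(-4) = 16
  (4)(2) − (-5)(-3) = -7
Sum = 37, so (signed) Area = 37/2 = 37/2, |Area| = 37/2.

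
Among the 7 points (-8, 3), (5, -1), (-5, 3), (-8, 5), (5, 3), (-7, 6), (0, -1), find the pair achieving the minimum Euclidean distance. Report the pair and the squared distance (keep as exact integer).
Pair = ((-8, 5), (-7, 6)); squared distance = 2

Compute all C(7, 2) = 21 pairwise squared distances (x_i − x_j)² + (y_i − y_j)². The minimum is 2, attained by the pair ((-8, 5), (-7, 6)).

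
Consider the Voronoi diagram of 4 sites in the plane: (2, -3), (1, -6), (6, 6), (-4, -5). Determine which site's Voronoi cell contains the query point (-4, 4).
Nearest site = (-4, -5)

The Voronoi cell of site s contains exactly those query points closer to s than to any other site. Compute squared distances from q = (-4, 4) to each site:
  (-4 − -4)² + (-5 − 4)² = 81
  (2 − -4)² + (-3 − 4)² = 85
  (6 − -4)² + (6 − 4)² = 104
  (1 − -4)² + (-6 − 4)² = 125
Minimum is attained by (-4, -5), so q lies in its Voronoi cell.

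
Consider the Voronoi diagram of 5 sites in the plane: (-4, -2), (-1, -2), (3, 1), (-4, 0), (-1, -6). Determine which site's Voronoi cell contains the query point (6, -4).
Nearest site = (3, 1)

The Voronoi cell of site s contains exactly those query points closer to s than to any other site. Compute squared distances from q = (6, -4) to each site:
  (3 − 6)² + (1 − -4)² = 34
  (-1 − 6)² + (-6 − -4)² = 53
  (-1 − 6)² + (-2 − -4)² = 53
  (-4 − 6)² + (-2 − -4)² = 104
  (-4 − 6)² + (0 − -4)² = 116
Minimum is attained by (3, 1), so q lies in its Voronoi cell.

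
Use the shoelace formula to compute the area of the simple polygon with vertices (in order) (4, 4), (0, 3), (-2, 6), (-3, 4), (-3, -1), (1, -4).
Area = 38

Shoelace formula: Area = (1/2) |Σ_i (x_i · y_{i+1} − x_{i+1} · y_i)| (indices mod n). Compute each cross term:
  (4)(3) − (0)(4) = 12
  (0)(6) − (-2)(3) = 6
  (-2)(4) − (-3)(6) = 10
  (-3)(-1) − (-3)(4) = 15
  (-3)(-4) − (1)(-1) = 13
  (1)(4) − (4)(-4) = 20
Sum = 76, so (signed) Area = 76/2 = 38, |Area| = 38.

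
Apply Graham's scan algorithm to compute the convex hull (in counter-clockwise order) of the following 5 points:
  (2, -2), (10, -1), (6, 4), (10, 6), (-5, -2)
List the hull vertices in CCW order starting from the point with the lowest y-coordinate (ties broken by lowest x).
Hull (CCW) = [(-5, -2), (2, -2), (10, -1), (10, 6), (6, 4)]

Graham scan procedure:
  1. Find the pivot p₀ = point with lowest y (tie → lowest x): (-5, -2).
  2. Sort the remaining points by polar angle around p₀.
  3. Walk through sorted points, maintaining a stack; pop the top while the last three entries make a non-left turn (cross product ≤ 0).
  4. Final stack is the convex hull in CCW order: (-5, -2), (2, -2), (10, -1), (10, 6), (6, 4).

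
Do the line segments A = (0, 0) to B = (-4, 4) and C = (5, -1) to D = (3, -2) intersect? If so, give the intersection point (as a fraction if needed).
No (intersection of containing lines falls outside at least one segment)

Parametrize and solve: t = -7/12, s = 4/3. At least one of these is outside [0, 1], so the segments do not intersect.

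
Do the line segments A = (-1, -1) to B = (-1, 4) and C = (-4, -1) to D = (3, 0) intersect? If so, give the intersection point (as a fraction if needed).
Yes; intersection at (-1, -4/7) (t = 3/35 on AB, s = 3/7 on CD)

Parametrize AB as A + t(B − A) = (-1 + 0 t, -1 + 5 t) and CD as C + s(D − C) = (-4 + 7 s, -1 + 1 s). Solve the linear system for (t, s). Determinant = 35 ≠ 0, so a unique intersection of the containing lines exists. Solution: t = 3/35, s = 3/7 — both in [0, 1], so the segments cross. Intersection point: (-1, -4/7).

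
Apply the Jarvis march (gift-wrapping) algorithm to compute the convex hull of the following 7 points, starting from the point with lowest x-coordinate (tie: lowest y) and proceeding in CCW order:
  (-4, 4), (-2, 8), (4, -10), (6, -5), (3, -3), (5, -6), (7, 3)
Hull (CCW) = [(-4, 4), (4, -10), (6, -5), (7, 3), (-2, 8)]

Jarvis march: at each step, from the current hull vertex p, select the next vertex q as the point such that every other point lies strictly to the left of (or on) the directed line p → q. (Equivalently: for every other point r, the cross product (q − p) × (r − p) ≥ 0.)
Starting point (lowest x, tie lowest y): (-4, 4). Wrap until returning to start. Resulting hull: (-4, 4), (4, -10), (6, -5), (7, 3), (-2, 8).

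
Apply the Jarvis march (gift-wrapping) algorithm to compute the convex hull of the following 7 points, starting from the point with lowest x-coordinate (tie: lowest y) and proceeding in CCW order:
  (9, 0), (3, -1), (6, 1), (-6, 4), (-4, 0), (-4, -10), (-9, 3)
Hull (CCW) = [(-9, 3), (-4, -10), (9, 0), (6, 1), (-6, 4)]

Jarvis march: at each step, from the current hull vertex p, select the next vertex q as the point such that every other point lies strictly to the left of (or on) the directed line p → q. (Equivalently: for every other point r, the cross product (q − p) × (r − p) ≥ 0.)
Starting point (lowest x, tie lowest y): (-9, 3). Wrap until returning to start. Resulting hull: (-9, 3), (-4, -10), (9, 0), (6, 1), (-6, 4).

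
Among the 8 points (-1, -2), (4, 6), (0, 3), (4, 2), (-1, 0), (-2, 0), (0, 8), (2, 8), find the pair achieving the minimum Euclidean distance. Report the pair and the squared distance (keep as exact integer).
Pair = ((-1, 0), (-2, 0)); squared distance = 1

Compute all C(8, 2) = 28 pairwise squared distances (x_i − x_j)² + (y_i − y_j)². The minimum is 1, attained by the pair ((-1, 0), (-2, 0)).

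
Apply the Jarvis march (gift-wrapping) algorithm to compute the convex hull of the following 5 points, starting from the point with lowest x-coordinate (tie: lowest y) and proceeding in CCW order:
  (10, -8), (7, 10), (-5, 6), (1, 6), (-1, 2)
Hull (CCW) = [(-5, 6), (-1, 2), (10, -8), (7, 10)]

Jarvis march: at each step, from the current hull vertex p, select the next vertex q as the point such that every other point lies strictly to the left of (or on) the directed line p → q. (Equivalently: for every other point r, the cross product (q − p) × (r − p) ≥ 0.)
Starting point (lowest x, tie lowest y): (-5, 6). Wrap until returning to start. Resulting hull: (-5, 6), (-1, 2), (10, -8), (7, 10).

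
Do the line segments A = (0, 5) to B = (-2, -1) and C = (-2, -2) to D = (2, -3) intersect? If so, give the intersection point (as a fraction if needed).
No (intersection of containing lines falls outside at least one segment)

Parametrize and solve: t = 15/13, s = -1/13. At least one of these is outside [0, 1], so the segments do not intersect.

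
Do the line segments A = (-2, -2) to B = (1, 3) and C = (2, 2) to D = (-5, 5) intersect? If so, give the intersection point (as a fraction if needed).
Yes; intersection at (8/11, 28/11) (t = 10/11 on AB, s = 2/11 on CD)

Parametrize AB as A + t(B − A) = (-2 + 3 t, -2 + 5 t) and CD as C + s(D − C) = (2 + -7 s, 2 + 3 s). Solve the linear system for (t, s). Determinant = -44 ≠ 0, so a unique intersection of the containing lines exists. Solution: t = 10/11, s = 2/11 — both in [0, 1], so the segments cross. Intersection point: (8/11, 28/11).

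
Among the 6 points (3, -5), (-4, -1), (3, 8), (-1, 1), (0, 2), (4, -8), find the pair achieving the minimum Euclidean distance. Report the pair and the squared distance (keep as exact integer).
Pair = ((-1, 1), (0, 2)); squared distance = 2

Compute all C(6, 2) = 15 pairwise squared distances (x_i − x_j)² + (y_i − y_j)². The minimum is 2, attained by the pair ((-1, 1), (0, 2)).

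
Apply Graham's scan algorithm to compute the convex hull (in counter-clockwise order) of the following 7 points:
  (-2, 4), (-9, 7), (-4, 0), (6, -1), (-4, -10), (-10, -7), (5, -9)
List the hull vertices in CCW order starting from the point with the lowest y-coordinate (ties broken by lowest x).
Hull (CCW) = [(-4, -10), (5, -9), (6, -1), (-2, 4), (-9, 7), (-10, -7)]

Graham scan procedure:
  1. Find the pivot p₀ = point with lowest y (tie → lowest x): (-4, -10).
  2. Sort the remaining points by polar angle around p₀.
  3. Walk through sorted points, maintaining a stack; pop the top while the last three entries make a non-left turn (cross product ≤ 0).
  4. Final stack is the convex hull in CCW order: (-4, -10), (5, -9), (6, -1), (-2, 4), (-9, 7), (-10, -7).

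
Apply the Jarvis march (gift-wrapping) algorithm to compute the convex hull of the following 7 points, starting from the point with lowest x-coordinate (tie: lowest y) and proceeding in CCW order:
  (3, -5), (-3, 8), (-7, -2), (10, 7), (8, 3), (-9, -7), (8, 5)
Hull (CCW) = [(-9, -7), (3, -5), (8, 3), (10, 7), (-3, 8)]

Jarvis march: at each step, from the current hull vertex p, select the next vertex q as the point such that every other point lies strictly to the left of (or on) the directed line p → q. (Equivalently: for every other point r, the cross product (q − p) × (r − p) ≥ 0.)
Starting point (lowest x, tie lowest y): (-9, -7). Wrap until returning to start. Resulting hull: (-9, -7), (3, -5), (8, 3), (10, 7), (-3, 8).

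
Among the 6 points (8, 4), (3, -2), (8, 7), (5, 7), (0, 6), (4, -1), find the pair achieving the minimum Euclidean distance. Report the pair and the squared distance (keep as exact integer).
Pair = ((3, -2), (4, -1)); squared distance = 2

Compute all C(6, 2) = 15 pairwise squared distances (x_i − x_j)² + (y_i − y_j)². The minimum is 2, attained by the pair ((3, -2), (4, -1)).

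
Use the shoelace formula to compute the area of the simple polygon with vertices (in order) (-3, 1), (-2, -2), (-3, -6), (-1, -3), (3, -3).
Area = 23/2

Shoelace formula: Area = (1/2) |Σ_i (x_i · y_{i+1} − x_{i+1} · y_i)| (indices mod n). Compute each cross term:
  (-3)(-2) − (-2)(1) = 8
  (-2)(-6) − (-3)(-2) = 6
  (-3)(-3) − (-1)(-6) = 3
  (-1)(-3) − (3)(-3) = 12
  (3)(1) − (-3)(-3) = -6
Sum = 23, so (signed) Area = 23/2 = 23/2, |Area| = 23/2.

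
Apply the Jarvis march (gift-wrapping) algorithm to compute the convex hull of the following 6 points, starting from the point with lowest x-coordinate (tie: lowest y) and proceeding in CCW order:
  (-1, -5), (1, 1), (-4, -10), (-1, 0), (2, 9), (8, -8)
Hull (CCW) = [(-4, -10), (8, -8), (2, 9), (-1, 0)]

Jarvis march: at each step, from the current hull vertex p, select the next vertex q as the point such that every other point lies strictly to the left of (or on) the directed line p → q. (Equivalently: for every other point r, the cross product (q − p) × (r − p) ≥ 0.)
Starting point (lowest x, tie lowest y): (-4, -10). Wrap until returning to start. Resulting hull: (-4, -10), (8, -8), (2, 9), (-1, 0).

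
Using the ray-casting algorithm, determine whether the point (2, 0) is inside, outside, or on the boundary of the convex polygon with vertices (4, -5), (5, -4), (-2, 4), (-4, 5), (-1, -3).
The point (2, 0) lies strictly outside the polygon

Cast a horizontal ray to the right from the query point and count how many polygon edges it crosses (each edge strictly once or zero times, handled with the usual half-open convention). 
Parity of crossings → even ⇒ outside.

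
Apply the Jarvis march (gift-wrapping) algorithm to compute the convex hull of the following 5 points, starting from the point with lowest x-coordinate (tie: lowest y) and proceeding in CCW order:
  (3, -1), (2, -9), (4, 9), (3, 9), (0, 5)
Hull (CCW) = [(0, 5), (2, -9), (3, -1), (4, 9), (3, 9)]

Jarvis march: at each step, from the current hull vertex p, select the next vertex q as the point such that every other point lies strictly to the left of (or on) the directed line p → q. (Equivalently: for every other point r, the cross product (q − p) × (r − p) ≥ 0.)
Starting point (lowest x, tie lowest y): (0, 5). Wrap until returning to start. Resulting hull: (0, 5), (2, -9), (3, -1), (4, 9), (3, 9).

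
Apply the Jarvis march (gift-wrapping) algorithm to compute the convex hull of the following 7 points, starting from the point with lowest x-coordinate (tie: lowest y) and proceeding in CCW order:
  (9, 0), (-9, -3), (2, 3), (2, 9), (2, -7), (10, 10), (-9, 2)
Hull (CCW) = [(-9, -3), (2, -7), (9, 0), (10, 10), (2, 9), (-9, 2)]

Jarvis march: at each step, from the current hull vertex p, select the next vertex q as the point such that every other point lies strictly to the left of (or on) the directed line p → q. (Equivalently: for every other point r, the cross product (q − p) × (r − p) ≥ 0.)
Starting point (lowest x, tie lowest y): (-9, -3). Wrap until returning to start. Resulting hull: (-9, -3), (2, -7), (9, 0), (10, 10), (2, 9), (-9, 2).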